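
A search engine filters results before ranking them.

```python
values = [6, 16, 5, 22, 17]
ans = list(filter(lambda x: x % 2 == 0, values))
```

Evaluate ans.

Step 1: Filter elements divisible by 2:
  6 % 2 = 0: kept
  16 % 2 = 0: kept
  5 % 2 = 1: removed
  22 % 2 = 0: kept
  17 % 2 = 1: removed
Therefore ans = [6, 16, 22].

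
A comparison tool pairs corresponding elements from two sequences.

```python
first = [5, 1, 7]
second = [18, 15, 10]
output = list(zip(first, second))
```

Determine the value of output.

Step 1: zip pairs elements at same index:
  Index 0: (5, 18)
  Index 1: (1, 15)
  Index 2: (7, 10)
Therefore output = [(5, 18), (1, 15), (7, 10)].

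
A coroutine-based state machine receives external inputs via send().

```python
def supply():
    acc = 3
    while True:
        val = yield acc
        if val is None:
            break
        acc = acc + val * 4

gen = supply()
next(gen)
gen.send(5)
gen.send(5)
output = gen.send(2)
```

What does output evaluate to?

Step 1: next() -> yield acc=3.
Step 2: send(5) -> val=5, acc = 3 + 5*4 = 23, yield 23.
Step 3: send(5) -> val=5, acc = 23 + 5*4 = 43, yield 43.
Step 4: send(2) -> val=2, acc = 43 + 2*4 = 51, yield 51.
Therefore output = 51.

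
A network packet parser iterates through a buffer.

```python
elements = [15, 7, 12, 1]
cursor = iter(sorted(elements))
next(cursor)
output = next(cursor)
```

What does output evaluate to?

Step 1: sorted([15, 7, 12, 1]) = [1, 7, 12, 15].
Step 2: Create iterator and skip 1 elements.
Step 3: next() returns 7.
Therefore output = 7.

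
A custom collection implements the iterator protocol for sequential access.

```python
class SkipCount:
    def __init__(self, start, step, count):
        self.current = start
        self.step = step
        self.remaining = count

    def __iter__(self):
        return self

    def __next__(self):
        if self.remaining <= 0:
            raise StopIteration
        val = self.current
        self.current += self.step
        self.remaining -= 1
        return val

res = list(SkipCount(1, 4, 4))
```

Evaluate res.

Step 1: SkipCount starts at 1, increments by 4, for 4 steps:
  Yield 1, then current += 4
  Yield 5, then current += 4
  Yield 9, then current += 4
  Yield 13, then current += 4
Therefore res = [1, 5, 9, 13].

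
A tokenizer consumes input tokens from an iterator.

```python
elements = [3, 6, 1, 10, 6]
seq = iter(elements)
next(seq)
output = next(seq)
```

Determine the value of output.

Step 1: Create iterator over [3, 6, 1, 10, 6].
Step 2: next() consumes 3.
Step 3: next() returns 6.
Therefore output = 6.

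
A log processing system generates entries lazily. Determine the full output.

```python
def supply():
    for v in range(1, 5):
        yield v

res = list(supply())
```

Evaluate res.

Step 1: The generator yields each value from range(1, 5).
Step 2: list() consumes all yields: [1, 2, 3, 4].
Therefore res = [1, 2, 3, 4].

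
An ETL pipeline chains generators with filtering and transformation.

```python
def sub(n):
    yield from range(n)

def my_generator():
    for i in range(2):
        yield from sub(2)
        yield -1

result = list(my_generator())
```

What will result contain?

Step 1: For each i in range(2):
  i=0: yield from sub(2) -> [0, 1], then yield -1
  i=1: yield from sub(2) -> [0, 1], then yield -1
Therefore result = [0, 1, -1, 0, 1, -1].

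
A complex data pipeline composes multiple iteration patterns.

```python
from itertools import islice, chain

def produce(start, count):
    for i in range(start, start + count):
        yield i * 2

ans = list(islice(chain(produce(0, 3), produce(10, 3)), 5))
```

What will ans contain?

Step 1: produce(0, 3) yields [0, 2, 4].
Step 2: produce(10, 3) yields [20, 22, 24].
Step 3: chain concatenates: [0, 2, 4, 20, 22, 24].
Step 4: islice takes first 5: [0, 2, 4, 20, 22].
Therefore ans = [0, 2, 4, 20, 22].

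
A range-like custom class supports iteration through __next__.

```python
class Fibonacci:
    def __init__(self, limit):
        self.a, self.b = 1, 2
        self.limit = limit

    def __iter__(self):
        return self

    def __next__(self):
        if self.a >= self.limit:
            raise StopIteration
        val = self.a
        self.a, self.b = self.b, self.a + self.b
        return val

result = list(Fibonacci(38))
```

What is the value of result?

Step 1: Fibonacci-like sequence (a=1, b=2) until >= 38:
  Yield 1, then a,b = 2,3
  Yield 2, then a,b = 3,5
  Yield 3, then a,b = 5,8
  Yield 5, then a,b = 8,13
  Yield 8, then a,b = 13,21
  Yield 13, then a,b = 21,34
  Yield 21, then a,b = 34,55
  Yield 34, then a,b = 55,89
Step 2: 55 >= 38, stop.
Therefore result = [1, 2, 3, 5, 8, 13, 21, 34].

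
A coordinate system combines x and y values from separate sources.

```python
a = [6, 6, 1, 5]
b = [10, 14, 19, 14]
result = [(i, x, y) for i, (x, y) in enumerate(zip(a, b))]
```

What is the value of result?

Step 1: enumerate(zip(a, b)) gives index with paired elements:
  i=0: (6, 10)
  i=1: (6, 14)
  i=2: (1, 19)
  i=3: (5, 14)
Therefore result = [(0, 6, 10), (1, 6, 14), (2, 1, 19), (3, 5, 14)].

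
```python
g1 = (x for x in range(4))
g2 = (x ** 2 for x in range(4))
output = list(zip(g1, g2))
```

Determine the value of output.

Step 1: g1 produces [0, 1, 2, 3].
Step 2: g2 produces [0, 1, 4, 9].
Step 3: zip pairs them: [(0, 0), (1, 1), (2, 4), (3, 9)].
Therefore output = [(0, 0), (1, 1), (2, 4), (3, 9)].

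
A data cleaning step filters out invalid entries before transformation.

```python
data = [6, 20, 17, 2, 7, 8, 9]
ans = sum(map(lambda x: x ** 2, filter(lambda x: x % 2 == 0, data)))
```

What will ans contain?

Step 1: Filter even numbers from [6, 20, 17, 2, 7, 8, 9]: [6, 20, 2, 8]
Step 2: Square each: [36, 400, 4, 64]
Step 3: Sum = 504.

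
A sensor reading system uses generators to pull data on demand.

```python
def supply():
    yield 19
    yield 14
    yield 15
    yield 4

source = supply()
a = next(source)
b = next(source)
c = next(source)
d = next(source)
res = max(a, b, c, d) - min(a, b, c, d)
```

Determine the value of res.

Step 1: Create generator and consume all values:
  a = next(source) = 19
  b = next(source) = 14
  c = next(source) = 15
  d = next(source) = 4
Step 2: max = 19, min = 4, res = 19 - 4 = 15.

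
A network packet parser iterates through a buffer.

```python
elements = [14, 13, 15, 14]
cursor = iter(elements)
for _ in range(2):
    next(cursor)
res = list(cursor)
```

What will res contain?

Step 1: Create iterator over [14, 13, 15, 14].
Step 2: Advance 2 positions (consuming [14, 13]).
Step 3: list() collects remaining elements: [15, 14].
Therefore res = [15, 14].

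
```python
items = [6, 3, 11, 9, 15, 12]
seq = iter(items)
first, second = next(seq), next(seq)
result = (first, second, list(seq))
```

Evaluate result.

Step 1: Create iterator over [6, 3, 11, 9, 15, 12].
Step 2: first = 6, second = 3.
Step 3: Remaining elements: [11, 9, 15, 12].
Therefore result = (6, 3, [11, 9, 15, 12]).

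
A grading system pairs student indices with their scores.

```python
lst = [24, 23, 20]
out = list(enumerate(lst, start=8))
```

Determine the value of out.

Step 1: enumerate with start=8:
  (8, 24)
  (9, 23)
  (10, 20)
Therefore out = [(8, 24), (9, 23), (10, 20)].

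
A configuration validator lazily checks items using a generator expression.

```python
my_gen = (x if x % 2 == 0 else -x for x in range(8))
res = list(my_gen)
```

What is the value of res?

Step 1: For each x in range(8), yield x if even, else -x:
  x=0: even, yield 0
  x=1: odd, yield -1
  x=2: even, yield 2
  x=3: odd, yield -3
  x=4: even, yield 4
  x=5: odd, yield -5
  x=6: even, yield 6
  x=7: odd, yield -7
Therefore res = [0, -1, 2, -3, 4, -5, 6, -7].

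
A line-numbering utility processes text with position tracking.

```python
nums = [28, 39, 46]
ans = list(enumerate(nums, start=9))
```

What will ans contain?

Step 1: enumerate with start=9:
  (9, 28)
  (10, 39)
  (11, 46)
Therefore ans = [(9, 28), (10, 39), (11, 46)].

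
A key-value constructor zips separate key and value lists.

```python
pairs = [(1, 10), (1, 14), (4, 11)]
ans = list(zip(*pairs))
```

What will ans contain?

Step 1: zip(*pairs) transposes: unzips [(1, 10), (1, 14), (4, 11)] into separate sequences.
Step 2: First elements: (1, 1, 4), second elements: (10, 14, 11).
Therefore ans = [(1, 1, 4), (10, 14, 11)].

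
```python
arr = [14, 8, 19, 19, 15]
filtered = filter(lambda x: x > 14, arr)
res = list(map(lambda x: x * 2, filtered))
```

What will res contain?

Step 1: Filter arr for elements > 14:
  14: removed
  8: removed
  19: kept
  19: kept
  15: kept
Step 2: Map x * 2 on filtered [19, 19, 15]:
  19 -> 38
  19 -> 38
  15 -> 30
Therefore res = [38, 38, 30].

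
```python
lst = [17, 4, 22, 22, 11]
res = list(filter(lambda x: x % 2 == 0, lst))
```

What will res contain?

Step 1: Filter elements divisible by 2:
  17 % 2 = 1: removed
  4 % 2 = 0: kept
  22 % 2 = 0: kept
  22 % 2 = 0: kept
  11 % 2 = 1: removed
Therefore res = [4, 22, 22].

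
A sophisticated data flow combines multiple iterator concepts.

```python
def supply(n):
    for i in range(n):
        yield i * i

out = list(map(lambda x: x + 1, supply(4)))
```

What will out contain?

Step 1: supply(4) yields squares: [0, 1, 4, 9].
Step 2: map adds 1 to each: [1, 2, 5, 10].
Therefore out = [1, 2, 5, 10].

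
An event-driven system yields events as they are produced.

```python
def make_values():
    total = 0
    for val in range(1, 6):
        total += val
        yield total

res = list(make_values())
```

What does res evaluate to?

Step 1: Generator accumulates running sum:
  val=1: total = 1, yield 1
  val=2: total = 3, yield 3
  val=3: total = 6, yield 6
  val=4: total = 10, yield 10
  val=5: total = 15, yield 15
Therefore res = [1, 3, 6, 10, 15].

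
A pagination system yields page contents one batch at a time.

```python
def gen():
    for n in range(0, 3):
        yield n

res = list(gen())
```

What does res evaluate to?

Step 1: The generator yields each value from range(0, 3).
Step 2: list() consumes all yields: [0, 1, 2].
Therefore res = [0, 1, 2].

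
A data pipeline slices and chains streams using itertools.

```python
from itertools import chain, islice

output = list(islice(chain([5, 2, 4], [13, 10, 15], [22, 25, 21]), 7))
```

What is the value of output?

Step 1: chain([5, 2, 4], [13, 10, 15], [22, 25, 21]) = [5, 2, 4, 13, 10, 15, 22, 25, 21].
Step 2: islice takes first 7 elements: [5, 2, 4, 13, 10, 15, 22].
Therefore output = [5, 2, 4, 13, 10, 15, 22].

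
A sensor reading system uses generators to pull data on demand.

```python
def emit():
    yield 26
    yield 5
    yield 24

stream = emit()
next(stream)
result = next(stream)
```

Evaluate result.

Step 1: emit() creates a generator.
Step 2: next(stream) yields 26 (consumed and discarded).
Step 3: next(stream) yields 5, assigned to result.
Therefore result = 5.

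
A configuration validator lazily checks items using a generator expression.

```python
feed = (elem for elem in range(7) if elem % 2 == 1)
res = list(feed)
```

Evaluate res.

Step 1: Filter range(7) keeping only odd values:
  elem=0: even, excluded
  elem=1: odd, included
  elem=2: even, excluded
  elem=3: odd, included
  elem=4: even, excluded
  elem=5: odd, included
  elem=6: even, excluded
Therefore res = [1, 3, 5].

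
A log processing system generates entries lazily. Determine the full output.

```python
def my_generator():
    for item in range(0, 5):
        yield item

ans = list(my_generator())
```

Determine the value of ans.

Step 1: The generator yields each value from range(0, 5).
Step 2: list() consumes all yields: [0, 1, 2, 3, 4].
Therefore ans = [0, 1, 2, 3, 4].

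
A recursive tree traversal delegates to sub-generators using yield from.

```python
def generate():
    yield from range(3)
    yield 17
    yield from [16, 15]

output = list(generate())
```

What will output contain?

Step 1: Trace yields in order:
  yield 0
  yield 1
  yield 2
  yield 17
  yield 16
  yield 15
Therefore output = [0, 1, 2, 17, 16, 15].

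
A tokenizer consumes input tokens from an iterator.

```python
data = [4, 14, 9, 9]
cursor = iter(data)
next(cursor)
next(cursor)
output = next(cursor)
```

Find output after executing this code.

Step 1: Create iterator over [4, 14, 9, 9].
Step 2: next() consumes 4.
Step 3: next() consumes 14.
Step 4: next() returns 9.
Therefore output = 9.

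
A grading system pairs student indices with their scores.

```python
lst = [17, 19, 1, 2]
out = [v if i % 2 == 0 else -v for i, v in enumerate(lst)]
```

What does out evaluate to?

Step 1: For each (i, v), keep v if i is even, negate if odd:
  i=0 (even): keep 17
  i=1 (odd): negate to -19
  i=2 (even): keep 1
  i=3 (odd): negate to -2
Therefore out = [17, -19, 1, -2].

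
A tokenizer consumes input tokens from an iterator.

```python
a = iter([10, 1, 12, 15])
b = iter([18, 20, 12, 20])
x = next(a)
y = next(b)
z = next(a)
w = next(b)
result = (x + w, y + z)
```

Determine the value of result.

Step 1: a iterates [10, 1, 12, 15], b iterates [18, 20, 12, 20].
Step 2: x = next(a) = 10, y = next(b) = 18.
Step 3: z = next(a) = 1, w = next(b) = 20.
Step 4: result = (10 + 20, 18 + 1) = (30, 19).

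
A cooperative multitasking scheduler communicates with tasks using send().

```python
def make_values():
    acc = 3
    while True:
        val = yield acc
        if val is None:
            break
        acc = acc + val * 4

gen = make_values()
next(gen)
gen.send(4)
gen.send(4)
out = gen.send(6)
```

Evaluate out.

Step 1: next() -> yield acc=3.
Step 2: send(4) -> val=4, acc = 3 + 4*4 = 19, yield 19.
Step 3: send(4) -> val=4, acc = 19 + 4*4 = 35, yield 35.
Step 4: send(6) -> val=6, acc = 35 + 6*4 = 59, yield 59.
Therefore out = 59.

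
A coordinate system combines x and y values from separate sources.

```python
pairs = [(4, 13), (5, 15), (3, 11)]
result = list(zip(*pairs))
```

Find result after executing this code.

Step 1: zip(*pairs) transposes: unzips [(4, 13), (5, 15), (3, 11)] into separate sequences.
Step 2: First elements: (4, 5, 3), second elements: (13, 15, 11).
Therefore result = [(4, 5, 3), (13, 15, 11)].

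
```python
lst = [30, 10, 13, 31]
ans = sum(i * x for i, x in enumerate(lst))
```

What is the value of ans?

Step 1: Compute i * x for each (i, x) in enumerate([30, 10, 13, 31]):
  i=0, x=30: 0*30 = 0
  i=1, x=10: 1*10 = 10
  i=2, x=13: 2*13 = 26
  i=3, x=31: 3*31 = 93
Step 2: sum = 0 + 10 + 26 + 93 = 129.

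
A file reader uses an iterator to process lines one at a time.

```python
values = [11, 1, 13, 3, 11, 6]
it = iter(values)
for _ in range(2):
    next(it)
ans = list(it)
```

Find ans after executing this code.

Step 1: Create iterator over [11, 1, 13, 3, 11, 6].
Step 2: Advance 2 positions (consuming [11, 1]).
Step 3: list() collects remaining elements: [13, 3, 11, 6].
Therefore ans = [13, 3, 11, 6].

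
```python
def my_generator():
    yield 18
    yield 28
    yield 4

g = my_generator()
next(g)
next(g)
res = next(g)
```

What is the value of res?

Step 1: my_generator() creates a generator.
Step 2: next(g) yields 18 (consumed and discarded).
Step 3: next(g) yields 28 (consumed and discarded).
Step 4: next(g) yields 4, assigned to res.
Therefore res = 4.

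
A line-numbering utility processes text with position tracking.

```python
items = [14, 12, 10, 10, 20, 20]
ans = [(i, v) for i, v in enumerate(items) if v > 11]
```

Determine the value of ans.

Step 1: Filter enumerate([14, 12, 10, 10, 20, 20]) keeping v > 11:
  (0, 14): 14 > 11, included
  (1, 12): 12 > 11, included
  (2, 10): 10 <= 11, excluded
  (3, 10): 10 <= 11, excluded
  (4, 20): 20 > 11, included
  (5, 20): 20 > 11, included
Therefore ans = [(0, 14), (1, 12), (4, 20), (5, 20)].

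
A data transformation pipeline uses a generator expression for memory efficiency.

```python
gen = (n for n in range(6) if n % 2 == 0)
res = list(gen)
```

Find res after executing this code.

Step 1: Filter range(6) keeping only even values:
  n=0: even, included
  n=1: odd, excluded
  n=2: even, included
  n=3: odd, excluded
  n=4: even, included
  n=5: odd, excluded
Therefore res = [0, 2, 4].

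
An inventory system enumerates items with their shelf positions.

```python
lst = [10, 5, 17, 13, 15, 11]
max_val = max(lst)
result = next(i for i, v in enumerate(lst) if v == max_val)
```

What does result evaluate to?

Step 1: max([10, 5, 17, 13, 15, 11]) = 17.
Step 2: Find first index where value == 17:
  Index 0: 10 != 17
  Index 1: 5 != 17
  Index 2: 17 == 17, found!
Therefore result = 2.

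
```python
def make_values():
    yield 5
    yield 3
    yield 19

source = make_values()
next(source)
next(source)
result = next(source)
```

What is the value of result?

Step 1: make_values() creates a generator.
Step 2: next(source) yields 5 (consumed and discarded).
Step 3: next(source) yields 3 (consumed and discarded).
Step 4: next(source) yields 19, assigned to result.
Therefore result = 19.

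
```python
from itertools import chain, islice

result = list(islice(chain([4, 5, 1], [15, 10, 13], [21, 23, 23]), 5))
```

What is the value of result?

Step 1: chain([4, 5, 1], [15, 10, 13], [21, 23, 23]) = [4, 5, 1, 15, 10, 13, 21, 23, 23].
Step 2: islice takes first 5 elements: [4, 5, 1, 15, 10].
Therefore result = [4, 5, 1, 15, 10].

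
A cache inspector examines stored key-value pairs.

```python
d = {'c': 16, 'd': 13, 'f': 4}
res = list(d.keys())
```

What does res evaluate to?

Step 1: d.keys() returns the dictionary keys in insertion order.
Therefore res = ['c', 'd', 'f'].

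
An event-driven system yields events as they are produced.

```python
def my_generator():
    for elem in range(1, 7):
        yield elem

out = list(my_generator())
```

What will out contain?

Step 1: The generator yields each value from range(1, 7).
Step 2: list() consumes all yields: [1, 2, 3, 4, 5, 6].
Therefore out = [1, 2, 3, 4, 5, 6].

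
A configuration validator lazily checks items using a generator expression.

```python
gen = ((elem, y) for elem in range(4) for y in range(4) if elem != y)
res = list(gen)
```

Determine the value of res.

Step 1: Nested generator over range(4) x range(4) where elem != y:
  (0, 0): excluded (elem == y)
  (0, 1): included
  (0, 2): included
  (0, 3): included
  (1, 0): included
  (1, 1): excluded (elem == y)
  (1, 2): included
  (1, 3): included
  (2, 0): included
  (2, 1): included
  (2, 2): excluded (elem == y)
  (2, 3): included
  (3, 0): included
  (3, 1): included
  (3, 2): included
  (3, 3): excluded (elem == y)
Therefore res = [(0, 1), (0, 2), (0, 3), (1, 0), (1, 2), (1, 3), (2, 0), (2, 1), (2, 3), (3, 0), (3, 1), (3, 2)].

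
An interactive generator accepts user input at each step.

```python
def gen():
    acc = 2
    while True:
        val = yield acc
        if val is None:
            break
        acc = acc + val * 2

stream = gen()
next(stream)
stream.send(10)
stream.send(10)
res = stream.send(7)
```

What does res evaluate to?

Step 1: next() -> yield acc=2.
Step 2: send(10) -> val=10, acc = 2 + 10*2 = 22, yield 22.
Step 3: send(10) -> val=10, acc = 22 + 10*2 = 42, yield 42.
Step 4: send(7) -> val=7, acc = 42 + 7*2 = 56, yield 56.
Therefore res = 56.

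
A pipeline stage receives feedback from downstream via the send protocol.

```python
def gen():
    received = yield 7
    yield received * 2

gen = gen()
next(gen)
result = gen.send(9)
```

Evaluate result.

Step 1: next(gen) advances to first yield, producing 7.
Step 2: send(9) resumes, received = 9.
Step 3: yield received * 2 = 9 * 2 = 18.
Therefore result = 18.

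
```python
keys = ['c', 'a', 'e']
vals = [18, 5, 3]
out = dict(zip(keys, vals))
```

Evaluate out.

Step 1: zip pairs keys with values:
  'c' -> 18
  'a' -> 5
  'e' -> 3
Therefore out = {'c': 18, 'a': 5, 'e': 3}.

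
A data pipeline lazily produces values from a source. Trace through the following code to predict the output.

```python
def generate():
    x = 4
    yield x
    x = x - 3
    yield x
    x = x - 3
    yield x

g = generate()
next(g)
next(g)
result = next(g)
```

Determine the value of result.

Step 1: Trace through generator execution:
  Yield 1: x starts at 4, yield 4
  Yield 2: x = 4 - 3 = 1, yield 1
  Yield 3: x = 1 - 3 = -2, yield -2
Step 2: First next() gets 4, second next() gets the second value, third next() yields -2.
Therefore result = -2.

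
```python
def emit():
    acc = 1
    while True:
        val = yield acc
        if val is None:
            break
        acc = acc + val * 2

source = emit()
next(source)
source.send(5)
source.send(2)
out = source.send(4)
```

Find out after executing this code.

Step 1: next() -> yield acc=1.
Step 2: send(5) -> val=5, acc = 1 + 5*2 = 11, yield 11.
Step 3: send(2) -> val=2, acc = 11 + 2*2 = 15, yield 15.
Step 4: send(4) -> val=4, acc = 15 + 4*2 = 23, yield 23.
Therefore out = 23.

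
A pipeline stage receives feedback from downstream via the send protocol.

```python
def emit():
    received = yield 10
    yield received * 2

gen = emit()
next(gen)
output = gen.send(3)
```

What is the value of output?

Step 1: next(gen) advances to first yield, producing 10.
Step 2: send(3) resumes, received = 3.
Step 3: yield received * 2 = 3 * 2 = 6.
Therefore output = 6.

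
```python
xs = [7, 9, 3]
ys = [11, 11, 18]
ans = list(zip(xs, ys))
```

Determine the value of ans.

Step 1: zip pairs elements at same index:
  Index 0: (7, 11)
  Index 1: (9, 11)
  Index 2: (3, 18)
Therefore ans = [(7, 11), (9, 11), (3, 18)].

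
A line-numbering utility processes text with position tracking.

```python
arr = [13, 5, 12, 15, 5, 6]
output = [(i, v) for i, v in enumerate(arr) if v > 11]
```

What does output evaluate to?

Step 1: Filter enumerate([13, 5, 12, 15, 5, 6]) keeping v > 11:
  (0, 13): 13 > 11, included
  (1, 5): 5 <= 11, excluded
  (2, 12): 12 > 11, included
  (3, 15): 15 > 11, included
  (4, 5): 5 <= 11, excluded
  (5, 6): 6 <= 11, excluded
Therefore output = [(0, 13), (2, 12), (3, 15)].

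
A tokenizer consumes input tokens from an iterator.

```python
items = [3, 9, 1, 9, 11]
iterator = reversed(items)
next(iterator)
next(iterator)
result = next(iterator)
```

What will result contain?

Step 1: reversed([3, 9, 1, 9, 11]) gives iterator: [11, 9, 1, 9, 3].
Step 2: First next() = 11, second next() = 9.
Step 3: Third next() = 1.
Therefore result = 1.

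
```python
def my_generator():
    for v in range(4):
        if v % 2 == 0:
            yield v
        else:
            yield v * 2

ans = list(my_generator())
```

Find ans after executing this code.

Step 1: For each v in range(4), yield v if even, else v*2:
  v=0 (even): yield 0
  v=1 (odd): yield 1*2 = 2
  v=2 (even): yield 2
  v=3 (odd): yield 3*2 = 6
Therefore ans = [0, 2, 2, 6].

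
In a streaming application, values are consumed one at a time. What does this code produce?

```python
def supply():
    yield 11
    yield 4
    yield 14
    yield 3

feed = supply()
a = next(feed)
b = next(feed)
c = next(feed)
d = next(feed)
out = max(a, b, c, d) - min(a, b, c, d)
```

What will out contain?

Step 1: Create generator and consume all values:
  a = next(feed) = 11
  b = next(feed) = 4
  c = next(feed) = 14
  d = next(feed) = 3
Step 2: max = 14, min = 3, out = 14 - 3 = 11.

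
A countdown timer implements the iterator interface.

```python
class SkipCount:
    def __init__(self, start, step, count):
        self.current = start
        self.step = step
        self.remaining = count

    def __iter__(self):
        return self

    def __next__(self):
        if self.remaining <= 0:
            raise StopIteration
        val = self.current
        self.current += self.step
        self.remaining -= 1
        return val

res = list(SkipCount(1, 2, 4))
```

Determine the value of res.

Step 1: SkipCount starts at 1, increments by 2, for 4 steps:
  Yield 1, then current += 2
  Yield 3, then current += 2
  Yield 5, then current += 2
  Yield 7, then current += 2
Therefore res = [1, 3, 5, 7].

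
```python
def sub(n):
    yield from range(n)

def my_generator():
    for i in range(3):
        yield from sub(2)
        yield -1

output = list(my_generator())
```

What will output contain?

Step 1: For each i in range(3):
  i=0: yield from sub(2) -> [0, 1], then yield -1
  i=1: yield from sub(2) -> [0, 1], then yield -1
  i=2: yield from sub(2) -> [0, 1], then yield -1
Therefore output = [0, 1, -1, 0, 1, -1, 0, 1, -1].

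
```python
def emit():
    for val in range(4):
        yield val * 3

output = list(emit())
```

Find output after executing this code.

Step 1: For each val in range(4), yield val * 3:
  val=0: yield 0 * 3 = 0
  val=1: yield 1 * 3 = 3
  val=2: yield 2 * 3 = 6
  val=3: yield 3 * 3 = 9
Therefore output = [0, 3, 6, 9].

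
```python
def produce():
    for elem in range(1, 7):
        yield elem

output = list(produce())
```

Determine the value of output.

Step 1: The generator yields each value from range(1, 7).
Step 2: list() consumes all yields: [1, 2, 3, 4, 5, 6].
Therefore output = [1, 2, 3, 4, 5, 6].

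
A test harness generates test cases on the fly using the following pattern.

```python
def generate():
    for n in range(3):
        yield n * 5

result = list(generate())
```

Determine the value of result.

Step 1: For each n in range(3), yield n * 5:
  n=0: yield 0 * 5 = 0
  n=1: yield 1 * 5 = 5
  n=2: yield 2 * 5 = 10
Therefore result = [0, 5, 10].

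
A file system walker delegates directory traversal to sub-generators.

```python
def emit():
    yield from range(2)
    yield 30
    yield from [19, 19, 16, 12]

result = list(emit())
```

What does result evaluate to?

Step 1: Trace yields in order:
  yield 0
  yield 1
  yield 30
  yield 19
  yield 19
  yield 16
  yield 12
Therefore result = [0, 1, 30, 19, 19, 16, 12].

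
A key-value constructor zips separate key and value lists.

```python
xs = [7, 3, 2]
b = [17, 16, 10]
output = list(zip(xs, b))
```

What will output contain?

Step 1: zip pairs elements at same index:
  Index 0: (7, 17)
  Index 1: (3, 16)
  Index 2: (2, 10)
Therefore output = [(7, 17), (3, 16), (2, 10)].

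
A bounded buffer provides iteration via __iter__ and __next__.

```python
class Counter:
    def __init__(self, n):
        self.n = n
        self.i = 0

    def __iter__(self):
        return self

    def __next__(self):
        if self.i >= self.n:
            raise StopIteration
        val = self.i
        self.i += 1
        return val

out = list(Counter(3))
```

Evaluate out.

Step 1: Counter(3) creates an iterator counting 0 to 2.
Step 2: list() consumes all values: [0, 1, 2].
Therefore out = [0, 1, 2].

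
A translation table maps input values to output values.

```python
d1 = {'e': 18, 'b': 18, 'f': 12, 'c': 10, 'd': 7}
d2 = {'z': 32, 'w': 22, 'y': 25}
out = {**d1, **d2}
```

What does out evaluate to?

Step 1: Merge d1 and d2 (d2 values override on key conflicts).
Step 2: d1 has keys ['e', 'b', 'f', 'c', 'd'], d2 has keys ['z', 'w', 'y'].
Therefore out = {'e': 18, 'b': 18, 'f': 12, 'c': 10, 'd': 7, 'z': 32, 'w': 22, 'y': 25}.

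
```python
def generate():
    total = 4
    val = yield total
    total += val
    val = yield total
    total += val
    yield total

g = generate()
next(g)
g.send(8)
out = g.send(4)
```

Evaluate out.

Step 1: next() -> yield total=4.
Step 2: send(8) -> val=8, total = 4+8 = 12, yield 12.
Step 3: send(4) -> val=4, total = 12+4 = 16, yield 16.
Therefore out = 16.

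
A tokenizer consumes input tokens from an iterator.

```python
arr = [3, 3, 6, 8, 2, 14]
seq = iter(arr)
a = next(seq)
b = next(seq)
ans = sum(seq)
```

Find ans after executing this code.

Step 1: Create iterator over [3, 3, 6, 8, 2, 14].
Step 2: a = next() = 3, b = next() = 3.
Step 3: sum() of remaining [6, 8, 2, 14] = 30.
Therefore ans = 30.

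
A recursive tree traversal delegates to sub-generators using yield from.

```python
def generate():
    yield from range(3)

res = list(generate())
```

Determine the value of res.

Step 1: yield from delegates to the iterable, yielding each element.
Step 2: Collected values: [0, 1, 2].
Therefore res = [0, 1, 2].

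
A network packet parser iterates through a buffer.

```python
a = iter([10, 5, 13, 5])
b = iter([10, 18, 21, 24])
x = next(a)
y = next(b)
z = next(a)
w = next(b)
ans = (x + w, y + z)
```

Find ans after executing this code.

Step 1: a iterates [10, 5, 13, 5], b iterates [10, 18, 21, 24].
Step 2: x = next(a) = 10, y = next(b) = 10.
Step 3: z = next(a) = 5, w = next(b) = 18.
Step 4: ans = (10 + 18, 10 + 5) = (28, 15).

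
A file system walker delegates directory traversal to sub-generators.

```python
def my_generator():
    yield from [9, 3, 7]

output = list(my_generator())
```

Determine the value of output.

Step 1: yield from delegates to the iterable, yielding each element.
Step 2: Collected values: [9, 3, 7].
Therefore output = [9, 3, 7].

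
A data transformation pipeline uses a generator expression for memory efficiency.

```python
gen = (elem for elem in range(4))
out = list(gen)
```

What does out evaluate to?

Step 1: Generator expression iterates range(4): [0, 1, 2, 3].
Step 2: list() collects all values.
Therefore out = [0, 1, 2, 3].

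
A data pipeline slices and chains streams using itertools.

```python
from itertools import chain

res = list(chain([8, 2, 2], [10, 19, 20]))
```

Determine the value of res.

Step 1: chain() concatenates iterables: [8, 2, 2] + [10, 19, 20].
Therefore res = [8, 2, 2, 10, 19, 20].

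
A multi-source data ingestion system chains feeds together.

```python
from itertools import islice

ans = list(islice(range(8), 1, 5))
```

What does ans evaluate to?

Step 1: islice(range(8), 1, 5) takes elements at indices [1, 5).
Step 2: Elements: [1, 2, 3, 4].
Therefore ans = [1, 2, 3, 4].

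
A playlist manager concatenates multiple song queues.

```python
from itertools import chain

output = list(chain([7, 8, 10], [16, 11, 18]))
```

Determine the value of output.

Step 1: chain() concatenates iterables: [7, 8, 10] + [16, 11, 18].
Therefore output = [7, 8, 10, 16, 11, 18].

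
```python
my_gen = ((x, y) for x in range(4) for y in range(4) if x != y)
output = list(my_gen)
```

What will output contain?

Step 1: Nested generator over range(4) x range(4) where x != y:
  (0, 0): excluded (x == y)
  (0, 1): included
  (0, 2): included
  (0, 3): included
  (1, 0): included
  (1, 1): excluded (x == y)
  (1, 2): included
  (1, 3): included
  (2, 0): included
  (2, 1): included
  (2, 2): excluded (x == y)
  (2, 3): included
  (3, 0): included
  (3, 1): included
  (3, 2): included
  (3, 3): excluded (x == y)
Therefore output = [(0, 1), (0, 2), (0, 3), (1, 0), (1, 2), (1, 3), (2, 0), (2, 1), (2, 3), (3, 0), (3, 1), (3, 2)].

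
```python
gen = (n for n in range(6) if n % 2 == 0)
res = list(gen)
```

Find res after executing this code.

Step 1: Filter range(6) keeping only even values:
  n=0: even, included
  n=1: odd, excluded
  n=2: even, included
  n=3: odd, excluded
  n=4: even, included
  n=5: odd, excluded
Therefore res = [0, 2, 4].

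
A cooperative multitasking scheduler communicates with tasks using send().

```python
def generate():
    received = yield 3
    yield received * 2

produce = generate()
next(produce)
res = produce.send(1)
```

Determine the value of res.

Step 1: next(produce) advances to first yield, producing 3.
Step 2: send(1) resumes, received = 1.
Step 3: yield received * 2 = 1 * 2 = 2.
Therefore res = 2.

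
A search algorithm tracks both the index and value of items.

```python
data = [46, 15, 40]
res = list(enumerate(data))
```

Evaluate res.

Step 1: enumerate pairs each element with its index:
  (0, 46)
  (1, 15)
  (2, 40)
Therefore res = [(0, 46), (1, 15), (2, 40)].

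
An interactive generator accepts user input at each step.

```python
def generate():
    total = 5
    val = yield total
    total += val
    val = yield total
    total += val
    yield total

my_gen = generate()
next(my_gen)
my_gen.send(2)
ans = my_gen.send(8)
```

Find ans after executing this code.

Step 1: next() -> yield total=5.
Step 2: send(2) -> val=2, total = 5+2 = 7, yield 7.
Step 3: send(8) -> val=8, total = 7+8 = 15, yield 15.
Therefore ans = 15.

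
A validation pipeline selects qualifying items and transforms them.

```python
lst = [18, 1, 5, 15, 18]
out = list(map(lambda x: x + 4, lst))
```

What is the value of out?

Step 1: Apply lambda x: x + 4 to each element:
  18 -> 22
  1 -> 5
  5 -> 9
  15 -> 19
  18 -> 22
Therefore out = [22, 5, 9, 19, 22].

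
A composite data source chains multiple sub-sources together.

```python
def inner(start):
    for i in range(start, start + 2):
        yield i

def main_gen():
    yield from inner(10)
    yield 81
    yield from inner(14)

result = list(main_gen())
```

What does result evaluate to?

Step 1: main_gen() delegates to inner(10):
  yield 10
  yield 11
Step 2: yield 81
Step 3: Delegates to inner(14):
  yield 14
  yield 15
Therefore result = [10, 11, 81, 14, 15].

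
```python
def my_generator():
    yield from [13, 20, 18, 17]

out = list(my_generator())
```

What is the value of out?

Step 1: yield from delegates to the iterable, yielding each element.
Step 2: Collected values: [13, 20, 18, 17].
Therefore out = [13, 20, 18, 17].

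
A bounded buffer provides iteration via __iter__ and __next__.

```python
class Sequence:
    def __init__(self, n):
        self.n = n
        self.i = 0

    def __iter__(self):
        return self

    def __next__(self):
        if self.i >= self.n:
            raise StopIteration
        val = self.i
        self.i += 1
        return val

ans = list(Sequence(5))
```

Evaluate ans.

Step 1: Sequence(5) creates an iterator counting 0 to 4.
Step 2: list() consumes all values: [0, 1, 2, 3, 4].
Therefore ans = [0, 1, 2, 3, 4].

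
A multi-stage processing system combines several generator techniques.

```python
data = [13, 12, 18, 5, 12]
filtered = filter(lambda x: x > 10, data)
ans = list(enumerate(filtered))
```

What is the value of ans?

Step 1: Filter [13, 12, 18, 5, 12] for > 10: [13, 12, 18, 12].
Step 2: enumerate re-indexes from 0: [(0, 13), (1, 12), (2, 18), (3, 12)].
Therefore ans = [(0, 13), (1, 12), (2, 18), (3, 12)].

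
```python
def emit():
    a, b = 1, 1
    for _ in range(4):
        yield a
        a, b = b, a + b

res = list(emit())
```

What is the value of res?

Step 1: Fibonacci-like sequence starting with a=1, b=1:
  Iteration 1: yield a=1, then a,b = 1,2
  Iteration 2: yield a=1, then a,b = 2,3
  Iteration 3: yield a=2, then a,b = 3,5
  Iteration 4: yield a=3, then a,b = 5,8
Therefore res = [1, 1, 2, 3].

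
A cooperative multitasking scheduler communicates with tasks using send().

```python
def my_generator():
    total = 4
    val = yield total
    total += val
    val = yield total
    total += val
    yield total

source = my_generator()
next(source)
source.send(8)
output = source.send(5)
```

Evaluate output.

Step 1: next() -> yield total=4.
Step 2: send(8) -> val=8, total = 4+8 = 12, yield 12.
Step 3: send(5) -> val=5, total = 12+5 = 17, yield 17.
Therefore output = 17.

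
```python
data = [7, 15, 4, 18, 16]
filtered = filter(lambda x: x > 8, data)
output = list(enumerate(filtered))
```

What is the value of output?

Step 1: Filter [7, 15, 4, 18, 16] for > 8: [15, 18, 16].
Step 2: enumerate re-indexes from 0: [(0, 15), (1, 18), (2, 16)].
Therefore output = [(0, 15), (1, 18), (2, 16)].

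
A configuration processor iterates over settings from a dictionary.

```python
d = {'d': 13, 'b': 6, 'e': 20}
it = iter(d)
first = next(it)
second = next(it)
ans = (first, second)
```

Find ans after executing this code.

Step 1: iter(d) iterates over keys: ['d', 'b', 'e'].
Step 2: first = next(it) = 'd', second = next(it) = 'b'.
Therefore ans = ('d', 'b').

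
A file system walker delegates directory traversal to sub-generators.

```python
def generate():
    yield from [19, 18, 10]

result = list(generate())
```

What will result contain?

Step 1: yield from delegates to the iterable, yielding each element.
Step 2: Collected values: [19, 18, 10].
Therefore result = [19, 18, 10].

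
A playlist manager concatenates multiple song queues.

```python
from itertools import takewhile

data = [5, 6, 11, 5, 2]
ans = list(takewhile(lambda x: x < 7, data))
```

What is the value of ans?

Step 1: takewhile stops at first element >= 7:
  5 < 7: take
  6 < 7: take
  11 >= 7: stop
Therefore ans = [5, 6].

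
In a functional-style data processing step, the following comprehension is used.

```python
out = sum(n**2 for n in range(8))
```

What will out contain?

Step 1: Compute n**2 for each n in range(8):
  n=0: 0**2 = 0
  n=1: 1**2 = 1
  n=2: 2**2 = 4
  n=3: 3**2 = 9
  n=4: 4**2 = 16
  n=5: 5**2 = 25
  n=6: 6**2 = 36
  n=7: 7**2 = 49
Step 2: sum = 0 + 1 + 4 + 9 + 16 + 25 + 36 + 49 = 140.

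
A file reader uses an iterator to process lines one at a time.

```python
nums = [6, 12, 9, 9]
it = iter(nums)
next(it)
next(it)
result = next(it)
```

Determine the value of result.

Step 1: Create iterator over [6, 12, 9, 9].
Step 2: next() consumes 6.
Step 3: next() consumes 12.
Step 4: next() returns 9.
Therefore result = 9.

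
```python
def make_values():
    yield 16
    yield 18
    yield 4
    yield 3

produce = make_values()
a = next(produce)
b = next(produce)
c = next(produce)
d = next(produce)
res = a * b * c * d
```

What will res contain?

Step 1: Create generator and consume all values:
  a = next(produce) = 16
  b = next(produce) = 18
  c = next(produce) = 4
  d = next(produce) = 3
Step 2: res = 16 * 18 * 4 * 3 = 3456.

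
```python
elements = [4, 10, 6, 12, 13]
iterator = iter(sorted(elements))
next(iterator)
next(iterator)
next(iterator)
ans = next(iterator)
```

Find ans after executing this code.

Step 1: sorted([4, 10, 6, 12, 13]) = [4, 6, 10, 12, 13].
Step 2: Create iterator and skip 3 elements.
Step 3: next() returns 12.
Therefore ans = 12.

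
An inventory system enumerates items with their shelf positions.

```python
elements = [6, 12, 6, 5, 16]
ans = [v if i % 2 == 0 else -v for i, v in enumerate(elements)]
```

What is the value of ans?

Step 1: For each (i, v), keep v if i is even, negate if odd:
  i=0 (even): keep 6
  i=1 (odd): negate to -12
  i=2 (even): keep 6
  i=3 (odd): negate to -5
  i=4 (even): keep 16
Therefore ans = [6, -12, 6, -5, 16].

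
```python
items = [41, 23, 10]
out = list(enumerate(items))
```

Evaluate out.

Step 1: enumerate pairs each element with its index:
  (0, 41)
  (1, 23)
  (2, 10)
Therefore out = [(0, 41), (1, 23), (2, 10)].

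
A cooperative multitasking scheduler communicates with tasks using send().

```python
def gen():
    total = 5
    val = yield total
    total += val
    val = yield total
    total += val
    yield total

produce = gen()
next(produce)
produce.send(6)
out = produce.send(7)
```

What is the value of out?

Step 1: next() -> yield total=5.
Step 2: send(6) -> val=6, total = 5+6 = 11, yield 11.
Step 3: send(7) -> val=7, total = 11+7 = 18, yield 18.
Therefore out = 18.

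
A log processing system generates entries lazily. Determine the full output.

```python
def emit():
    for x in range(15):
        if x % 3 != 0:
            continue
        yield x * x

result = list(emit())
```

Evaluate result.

Step 1: Only yield x**2 when x is divisible by 3:
  x=0: 0 % 3 == 0, yield 0**2 = 0
  x=3: 3 % 3 == 0, yield 3**2 = 9
  x=6: 6 % 3 == 0, yield 6**2 = 36
  x=9: 9 % 3 == 0, yield 9**2 = 81
  x=12: 12 % 3 == 0, yield 12**2 = 144
Therefore result = [0, 9, 36, 81, 144].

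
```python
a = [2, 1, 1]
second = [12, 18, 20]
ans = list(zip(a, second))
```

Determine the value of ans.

Step 1: zip pairs elements at same index:
  Index 0: (2, 12)
  Index 1: (1, 18)
  Index 2: (1, 20)
Therefore ans = [(2, 12), (1, 18), (1, 20)].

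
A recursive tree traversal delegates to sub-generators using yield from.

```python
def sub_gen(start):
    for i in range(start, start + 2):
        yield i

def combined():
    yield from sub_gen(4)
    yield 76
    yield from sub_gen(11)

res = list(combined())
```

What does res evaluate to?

Step 1: combined() delegates to sub_gen(4):
  yield 4
  yield 5
Step 2: yield 76
Step 3: Delegates to sub_gen(11):
  yield 11
  yield 12
Therefore res = [4, 5, 76, 11, 12].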